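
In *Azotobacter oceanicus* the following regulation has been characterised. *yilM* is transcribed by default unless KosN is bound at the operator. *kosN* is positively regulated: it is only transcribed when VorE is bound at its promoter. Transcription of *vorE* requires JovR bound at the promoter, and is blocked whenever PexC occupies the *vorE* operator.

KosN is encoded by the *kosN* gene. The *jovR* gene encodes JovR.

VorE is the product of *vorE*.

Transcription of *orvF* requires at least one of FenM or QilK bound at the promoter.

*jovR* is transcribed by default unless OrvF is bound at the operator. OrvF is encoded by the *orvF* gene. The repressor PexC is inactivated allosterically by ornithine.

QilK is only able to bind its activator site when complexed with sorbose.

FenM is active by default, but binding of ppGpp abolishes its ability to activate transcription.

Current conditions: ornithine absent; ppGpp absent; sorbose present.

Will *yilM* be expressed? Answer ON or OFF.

ON

ppGpp is absent, so FenM is active.
Sorbose is present, so QilK is active.
Activator FenM is present, so *orvF* is transcribed.
So OrvF is produced and active.
With repressor OrvF bound, *jovR* is not transcribed.
So JovR is not produced.
Ornithine is absent, so PexC is active.
With repressor PexC bound, *vorE* is not transcribed.
So VorE is not produced.
Required activator VorE is absent, so *kosN* is not transcribed.
So KosN is not produced.
With no repressor bound, *yilM* is transcribed.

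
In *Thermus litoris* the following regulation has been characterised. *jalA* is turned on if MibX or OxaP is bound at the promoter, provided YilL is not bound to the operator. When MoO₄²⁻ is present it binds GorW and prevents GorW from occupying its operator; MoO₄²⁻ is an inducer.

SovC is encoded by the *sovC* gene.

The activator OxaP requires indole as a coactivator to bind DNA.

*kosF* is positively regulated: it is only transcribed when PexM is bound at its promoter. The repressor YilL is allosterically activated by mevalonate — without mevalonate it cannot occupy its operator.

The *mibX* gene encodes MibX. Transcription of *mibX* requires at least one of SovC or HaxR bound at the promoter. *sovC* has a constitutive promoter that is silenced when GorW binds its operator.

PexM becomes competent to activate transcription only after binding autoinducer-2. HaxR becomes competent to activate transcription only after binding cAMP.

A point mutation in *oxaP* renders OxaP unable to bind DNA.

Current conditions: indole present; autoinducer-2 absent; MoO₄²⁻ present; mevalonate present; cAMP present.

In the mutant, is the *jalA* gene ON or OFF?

Mevalonate is present, so YilL is active.
MoO₄²⁻ is present, so GorW is inactive.
With no repressor bound, *sovC* is transcribed.
So SovC is produced and active.
cAMP is present, so HaxR is active.
Activator SovC is present, so *mibX* is transcribed.
So MibX is produced and active.
OxaP is non-functional in this strain, so it has no effect.
With repressor YilL bound, *jalA* is not transcribed.

OFF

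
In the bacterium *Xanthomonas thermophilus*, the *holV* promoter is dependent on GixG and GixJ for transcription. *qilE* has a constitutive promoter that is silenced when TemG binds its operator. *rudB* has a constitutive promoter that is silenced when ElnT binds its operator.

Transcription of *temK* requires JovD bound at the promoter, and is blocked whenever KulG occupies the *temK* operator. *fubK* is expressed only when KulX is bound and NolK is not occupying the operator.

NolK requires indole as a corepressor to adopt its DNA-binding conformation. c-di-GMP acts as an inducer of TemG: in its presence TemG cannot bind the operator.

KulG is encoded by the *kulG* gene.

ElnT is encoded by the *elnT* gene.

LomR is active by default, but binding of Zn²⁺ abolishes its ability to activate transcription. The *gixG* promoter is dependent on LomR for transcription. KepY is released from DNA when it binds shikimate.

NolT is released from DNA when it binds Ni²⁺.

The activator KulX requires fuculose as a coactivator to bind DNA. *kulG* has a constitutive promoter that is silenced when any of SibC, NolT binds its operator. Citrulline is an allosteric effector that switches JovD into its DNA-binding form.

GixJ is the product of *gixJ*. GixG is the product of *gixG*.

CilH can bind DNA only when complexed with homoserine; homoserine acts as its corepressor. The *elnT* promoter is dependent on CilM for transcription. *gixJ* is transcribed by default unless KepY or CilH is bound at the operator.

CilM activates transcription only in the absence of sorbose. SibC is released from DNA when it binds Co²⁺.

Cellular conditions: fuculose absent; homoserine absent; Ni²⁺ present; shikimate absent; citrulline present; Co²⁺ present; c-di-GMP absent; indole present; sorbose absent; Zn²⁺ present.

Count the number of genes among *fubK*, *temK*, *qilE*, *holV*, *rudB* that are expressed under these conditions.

0

Fuculose is absent, so KulX is inactive.
Indole is present, so NolK is active.
With repressor NolK bound, *fubK* is not transcribed.
→ *fubK* is OFF.
Citrulline is present, so JovD is active.
Co²⁺ is present, so SibC is inactive.
Ni²⁺ is present, so NolT is inactive.
With no repressor bound, *kulG* is transcribed.
So KulG is produced and active.
With repressor KulG bound, *temK* is not transcribed.
→ *temK* is OFF.
c-di-GMP is absent, so TemG is active.
With repressor TemG bound, *qilE* is not transcribed.
→ *qilE* is OFF.
Zn²⁺ is present, so LomR is inactive.
Required activator LomR is absent, so *gixG* is not transcribed.
So GixG is not produced.
Shikimate is absent, so KepY is active.
Homoserine is absent, so CilH is inactive.
With repressor KepY bound, *gixJ* is not transcribed.
So GixJ is not produced.
Required activator GixG is absent, so *holV* is not transcribed.
→ *holV* is OFF.
Sorbose is absent, so CilM is active.
No repressor is bound and CilM is active, so *elnT* is transcribed.
So ElnT is produced and active.
With repressor ElnT bound, *rudB* is not transcribed.
→ *rudB* is OFF.
0 of the 5 genes are transcribed.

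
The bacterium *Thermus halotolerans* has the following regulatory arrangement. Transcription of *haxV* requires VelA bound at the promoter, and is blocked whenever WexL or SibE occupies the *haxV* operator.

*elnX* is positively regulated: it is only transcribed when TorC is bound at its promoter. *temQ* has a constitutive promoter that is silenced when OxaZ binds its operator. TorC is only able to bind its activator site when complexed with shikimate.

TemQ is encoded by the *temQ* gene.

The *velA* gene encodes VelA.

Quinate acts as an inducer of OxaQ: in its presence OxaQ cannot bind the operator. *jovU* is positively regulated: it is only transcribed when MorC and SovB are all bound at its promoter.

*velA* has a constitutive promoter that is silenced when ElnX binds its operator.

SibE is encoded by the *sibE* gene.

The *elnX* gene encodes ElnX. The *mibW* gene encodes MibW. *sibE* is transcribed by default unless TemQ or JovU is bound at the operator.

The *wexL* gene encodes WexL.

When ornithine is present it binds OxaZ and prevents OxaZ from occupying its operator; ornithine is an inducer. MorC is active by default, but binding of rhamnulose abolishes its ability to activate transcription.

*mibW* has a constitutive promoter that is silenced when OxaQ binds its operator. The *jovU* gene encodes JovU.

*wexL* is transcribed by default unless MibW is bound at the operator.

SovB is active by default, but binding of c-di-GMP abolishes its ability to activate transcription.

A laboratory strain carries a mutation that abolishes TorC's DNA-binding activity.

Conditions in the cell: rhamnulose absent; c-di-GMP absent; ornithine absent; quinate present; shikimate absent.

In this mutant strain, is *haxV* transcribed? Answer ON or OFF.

Quinate is present, so OxaQ is inactive.
With no repressor bound, *mibW* is transcribed.
So MibW is produced and active.
With repressor MibW bound, *wexL* is not transcribed.
So WexL is not produced.
TorC is non-functional in this strain, so it has no effect.
Required activator TorC is absent, so *elnX* is not transcribed.
So ElnX is not produced.
With no repressor bound, *velA* is transcribed.
So VelA is produced and active.
Ornithine is absent, so OxaZ is active.
With repressor OxaZ bound, *temQ* is not transcribed.
So TemQ is not produced.
Rhamnulose is absent, so MorC is active.
c-di-GMP is absent, so SovB is active.
No repressor is bound and MorC and SovB are active, so *jovU* is transcribed.
So JovU is produced and active.
With repressor JovU bound, *sibE* is not transcribed.
So SibE is not produced.
No repressor is bound and VelA is active, so *haxV* is transcribed.

ON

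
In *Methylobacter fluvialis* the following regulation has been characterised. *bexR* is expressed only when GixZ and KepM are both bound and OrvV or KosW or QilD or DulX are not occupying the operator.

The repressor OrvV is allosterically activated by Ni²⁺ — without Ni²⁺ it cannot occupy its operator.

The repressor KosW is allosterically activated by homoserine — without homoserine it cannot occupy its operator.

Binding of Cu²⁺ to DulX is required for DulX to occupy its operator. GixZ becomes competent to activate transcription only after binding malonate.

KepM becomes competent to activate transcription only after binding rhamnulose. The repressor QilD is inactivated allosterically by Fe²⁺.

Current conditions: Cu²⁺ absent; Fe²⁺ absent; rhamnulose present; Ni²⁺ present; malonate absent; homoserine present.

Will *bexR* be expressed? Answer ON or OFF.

Ni²⁺ is present, so OrvV is active.
Malonate is absent, so GixZ is inactive.
Rhamnulose is present, so KepM is active.
Homoserine is present, so KosW is active.
Fe²⁺ is absent, so QilD is active.
Cu²⁺ is absent, so DulX is inactive.
With repressor OrvV bound, *bexR* is not transcribed.

OFF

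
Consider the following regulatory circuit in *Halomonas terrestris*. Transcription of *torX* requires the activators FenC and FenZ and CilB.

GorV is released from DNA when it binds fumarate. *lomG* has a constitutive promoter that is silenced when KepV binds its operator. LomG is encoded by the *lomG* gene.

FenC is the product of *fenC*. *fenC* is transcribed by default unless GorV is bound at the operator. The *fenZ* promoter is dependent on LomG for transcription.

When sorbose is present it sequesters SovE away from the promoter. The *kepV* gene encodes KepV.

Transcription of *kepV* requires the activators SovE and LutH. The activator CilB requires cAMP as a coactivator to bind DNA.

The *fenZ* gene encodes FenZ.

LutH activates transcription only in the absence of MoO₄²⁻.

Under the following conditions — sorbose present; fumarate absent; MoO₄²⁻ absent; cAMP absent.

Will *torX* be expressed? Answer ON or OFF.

Fumarate is absent, so GorV is active.
With repressor GorV bound, *fenC* is not transcribed.
So FenC is not produced.
Sorbose is present, so SovE is inactive.
MoO₄²⁻ is absent, so LutH is active.
Required activator SovE is absent, so *kepV* is not transcribed.
So KepV is not produced.
With no repressor bound, *lomG* is transcribed.
So LomG is produced and active.
No repressor is bound and LomG is active, so *fenZ* is transcribed.
So FenZ is produced and active.
cAMP is absent, so CilB is inactive.
Required activator FenC is absent, so *torX* is not transcribed.

OFF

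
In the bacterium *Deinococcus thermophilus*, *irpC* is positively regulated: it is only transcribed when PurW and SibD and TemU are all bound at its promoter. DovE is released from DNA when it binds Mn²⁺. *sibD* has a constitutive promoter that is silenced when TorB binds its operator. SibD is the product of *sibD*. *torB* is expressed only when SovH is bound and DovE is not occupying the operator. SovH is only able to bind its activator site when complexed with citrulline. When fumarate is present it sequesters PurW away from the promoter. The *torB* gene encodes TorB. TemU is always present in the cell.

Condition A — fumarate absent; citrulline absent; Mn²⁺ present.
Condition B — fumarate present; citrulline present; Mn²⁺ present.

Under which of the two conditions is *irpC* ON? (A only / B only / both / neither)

Condition A:
Fumarate is absent, so PurW is active.
Citrulline is absent, so SovH is inactive.
Mn²⁺ is present, so DovE is inactive.
Required activator SovH is absent, so *torB* is not transcribed.
So TorB is not produced.
With no repressor bound, *sibD* is transcribed.
So SibD is produced and active.
TemU is produced constitutively and is active.
No repressor is bound and PurW and SibD and TemU are active, so *irpC* is transcribed.
→ *irpC* is ON in A.
Condition B:
Fumarate is present, so PurW is inactive.
Citrulline is present, so SovH is active.
Mn²⁺ is present, so DovE is inactive.
No repressor is bound and SovH is active, so *torB* is transcribed.
So TorB is produced and active.
With repressor TorB bound, *sibD* is not transcribed.
So SibD is not produced.
TemU is produced constitutively and is active.
Required activator PurW is absent, so *irpC* is not transcribed.
→ *irpC* is OFF in B.

A only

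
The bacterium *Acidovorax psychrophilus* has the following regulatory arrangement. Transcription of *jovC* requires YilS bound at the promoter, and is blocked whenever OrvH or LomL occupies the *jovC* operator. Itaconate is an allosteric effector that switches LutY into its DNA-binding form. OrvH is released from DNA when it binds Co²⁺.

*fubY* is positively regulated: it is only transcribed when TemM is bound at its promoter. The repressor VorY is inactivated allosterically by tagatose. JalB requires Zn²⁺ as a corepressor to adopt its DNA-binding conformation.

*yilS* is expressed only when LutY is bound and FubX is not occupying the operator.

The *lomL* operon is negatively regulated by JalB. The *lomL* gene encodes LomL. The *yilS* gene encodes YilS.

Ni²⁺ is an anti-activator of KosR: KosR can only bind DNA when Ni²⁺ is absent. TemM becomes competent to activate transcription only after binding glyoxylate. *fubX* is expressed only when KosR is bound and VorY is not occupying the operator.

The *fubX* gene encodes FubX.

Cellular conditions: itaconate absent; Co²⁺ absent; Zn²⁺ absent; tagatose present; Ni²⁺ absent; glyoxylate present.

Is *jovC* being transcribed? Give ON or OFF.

OFF

Co²⁺ is absent, so OrvH is active.
Zn²⁺ is absent, so JalB is inactive.
With no repressor bound, *lomL* is transcribed.
So LomL is produced and active.
Itaconate is absent, so LutY is inactive.
Ni²⁺ is absent, so KosR is active.
Tagatose is present, so VorY is inactive.
No repressor is bound and KosR is active, so *fubX* is transcribed.
So FubX is produced and active.
With repressor FubX bound, *yilS* is not transcribed.
So YilS is not produced.
With repressor OrvH bound, *jovC* is not transcribed.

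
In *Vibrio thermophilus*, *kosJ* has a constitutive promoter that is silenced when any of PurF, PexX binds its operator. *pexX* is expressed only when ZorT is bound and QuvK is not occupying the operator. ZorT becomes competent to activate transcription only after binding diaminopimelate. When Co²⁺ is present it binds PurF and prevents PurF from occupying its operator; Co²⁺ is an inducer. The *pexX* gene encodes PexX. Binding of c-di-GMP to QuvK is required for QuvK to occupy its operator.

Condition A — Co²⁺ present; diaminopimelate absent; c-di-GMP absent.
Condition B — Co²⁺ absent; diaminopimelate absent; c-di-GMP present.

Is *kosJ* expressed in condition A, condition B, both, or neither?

Condition A:
Co²⁺ is present, so PurF is inactive.
Diaminopimelate is absent, so ZorT is inactive.
c-di-GMP is absent, so QuvK is inactive.
Required activator ZorT is absent, so *pexX* is not transcribed.
So PexX is not produced.
With no repressor bound, *kosJ* is transcribed.
→ *kosJ* is ON in A.
Condition B:
Co²⁺ is absent, so PurF is active.
Diaminopimelate is absent, so ZorT is inactive.
c-di-GMP is present, so QuvK is active.
With repressor QuvK bound, *pexX* is not transcribed.
So PexX is not produced.
With repressor PurF bound, *kosJ* is not transcribed.
→ *kosJ* is OFF in B.

A only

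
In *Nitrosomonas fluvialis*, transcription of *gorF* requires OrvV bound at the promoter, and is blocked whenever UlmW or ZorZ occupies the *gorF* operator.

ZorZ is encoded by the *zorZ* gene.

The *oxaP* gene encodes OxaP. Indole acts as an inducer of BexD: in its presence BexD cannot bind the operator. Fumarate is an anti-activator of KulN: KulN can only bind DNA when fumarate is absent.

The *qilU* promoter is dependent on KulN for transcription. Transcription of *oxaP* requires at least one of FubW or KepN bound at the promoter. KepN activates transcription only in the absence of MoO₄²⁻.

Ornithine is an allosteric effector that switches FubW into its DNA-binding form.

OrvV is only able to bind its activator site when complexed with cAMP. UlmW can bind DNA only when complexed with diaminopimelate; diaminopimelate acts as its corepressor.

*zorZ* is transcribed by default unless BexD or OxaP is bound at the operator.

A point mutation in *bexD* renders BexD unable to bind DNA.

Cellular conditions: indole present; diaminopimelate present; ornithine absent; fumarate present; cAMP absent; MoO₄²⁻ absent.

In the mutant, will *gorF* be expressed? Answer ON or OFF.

Diaminopimelate is present, so UlmW is active.
BexD is non-functional in this strain, so it has no effect.
Ornithine is absent, so FubW is inactive.
MoO₄²⁻ is absent, so KepN is active.
Activator KepN is present, so *oxaP* is transcribed.
So OxaP is produced and active.
With repressor OxaP bound, *zorZ* is not transcribed.
So ZorZ is not produced.
cAMP is absent, so OrvV is inactive.
With repressor UlmW bound, *gorF* is not transcribed.

OFF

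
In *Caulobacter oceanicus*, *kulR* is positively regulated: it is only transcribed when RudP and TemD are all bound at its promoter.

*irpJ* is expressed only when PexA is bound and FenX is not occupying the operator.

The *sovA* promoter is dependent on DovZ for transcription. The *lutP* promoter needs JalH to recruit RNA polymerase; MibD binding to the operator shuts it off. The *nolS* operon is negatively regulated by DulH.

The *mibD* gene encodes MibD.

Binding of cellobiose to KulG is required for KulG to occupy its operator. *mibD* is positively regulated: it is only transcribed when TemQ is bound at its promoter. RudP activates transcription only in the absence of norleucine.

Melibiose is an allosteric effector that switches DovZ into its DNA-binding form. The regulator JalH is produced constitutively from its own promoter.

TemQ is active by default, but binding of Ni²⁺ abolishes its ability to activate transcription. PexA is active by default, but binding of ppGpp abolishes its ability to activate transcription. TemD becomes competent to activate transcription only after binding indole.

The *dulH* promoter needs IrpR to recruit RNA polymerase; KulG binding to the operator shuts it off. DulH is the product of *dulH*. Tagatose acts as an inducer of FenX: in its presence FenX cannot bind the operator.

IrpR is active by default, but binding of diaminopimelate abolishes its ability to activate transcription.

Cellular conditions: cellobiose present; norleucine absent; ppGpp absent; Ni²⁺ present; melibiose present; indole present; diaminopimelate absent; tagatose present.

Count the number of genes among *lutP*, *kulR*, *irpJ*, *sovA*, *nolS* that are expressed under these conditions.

5

Ni²⁺ is present, so TemQ is inactive.
Required activator TemQ is absent, so *mibD* is not transcribed.
So MibD is not produced.
JalH is produced constitutively and is active.
No repressor is bound and JalH is active, so *lutP* is transcribed.
→ *lutP* is ON.
Norleucine is absent, so RudP is active.
Indole is present, so TemD is active.
No repressor is bound and RudP and TemD are active, so *kulR* is transcribed.
→ *kulR* is ON.
ppGpp is absent, so PexA is active.
Tagatose is present, so FenX is inactive.
No repressor is bound and PexA is active, so *irpJ* is transcribed.
→ *irpJ* is ON.
Melibiose is present, so DovZ is active.
No repressor is bound and DovZ is active, so *sovA* is transcribed.
→ *sovA* is ON.
Cellobiose is present, so KulG is active.
Diaminopimelate is absent, so IrpR is active.
With repressor KulG bound, *dulH* is not transcribed.
So DulH is not produced.
With no repressor bound, *nolS* is transcribed.
→ *nolS* is ON.
5 of the 5 genes are transcribed.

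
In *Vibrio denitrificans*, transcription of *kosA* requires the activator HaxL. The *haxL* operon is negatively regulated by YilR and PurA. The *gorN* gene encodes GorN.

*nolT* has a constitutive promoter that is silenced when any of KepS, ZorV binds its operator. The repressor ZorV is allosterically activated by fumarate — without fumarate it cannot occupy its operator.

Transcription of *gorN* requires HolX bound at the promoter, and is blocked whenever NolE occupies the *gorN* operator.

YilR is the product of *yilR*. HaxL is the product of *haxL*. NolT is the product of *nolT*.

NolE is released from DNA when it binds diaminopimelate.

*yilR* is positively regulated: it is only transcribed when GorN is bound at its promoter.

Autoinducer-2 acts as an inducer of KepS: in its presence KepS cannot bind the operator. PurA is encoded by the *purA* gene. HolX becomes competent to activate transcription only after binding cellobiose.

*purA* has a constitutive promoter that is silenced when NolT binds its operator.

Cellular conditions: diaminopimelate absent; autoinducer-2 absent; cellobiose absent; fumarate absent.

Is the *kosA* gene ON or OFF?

Diaminopimelate is absent, so NolE is active.
Cellobiose is absent, so HolX is inactive.
With repressor NolE bound, *gorN* is not transcribed.
So GorN is not produced.
Required activator GorN is absent, so *yilR* is not transcribed.
So YilR is not produced.
Autoinducer-2 is absent, so KepS is active.
Fumarate is absent, so ZorV is inactive.
With repressor KepS bound, *nolT* is not transcribed.
So NolT is not produced.
With no repressor bound, *purA* is transcribed.
So PurA is produced and active.
With repressor PurA bound, *haxL* is not transcribed.
So HaxL is not produced.
Required activator HaxL is absent, so *kosA* is not transcribed.

OFF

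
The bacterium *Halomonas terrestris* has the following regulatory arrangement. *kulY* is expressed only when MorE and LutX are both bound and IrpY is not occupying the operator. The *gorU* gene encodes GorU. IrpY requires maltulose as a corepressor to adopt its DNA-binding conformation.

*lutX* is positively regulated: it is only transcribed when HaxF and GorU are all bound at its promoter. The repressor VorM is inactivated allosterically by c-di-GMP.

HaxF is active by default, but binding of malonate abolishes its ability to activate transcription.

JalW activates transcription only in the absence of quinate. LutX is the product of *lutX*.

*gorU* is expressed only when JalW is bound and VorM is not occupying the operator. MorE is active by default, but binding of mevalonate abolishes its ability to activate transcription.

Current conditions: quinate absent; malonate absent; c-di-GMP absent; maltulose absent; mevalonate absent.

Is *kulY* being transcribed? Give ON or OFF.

Mevalonate is absent, so MorE is active.
Malonate is absent, so HaxF is active.
Quinate is absent, so JalW is active.
c-di-GMP is absent, so VorM is active.
With repressor VorM bound, *gorU* is not transcribed.
So GorU is not produced.
Required activator GorU is absent, so *lutX* is not transcribed.
So LutX is not produced.
Maltulose is absent, so IrpY is inactive.
Required activator LutX is absent, so *kulY* is not transcribed.

OFF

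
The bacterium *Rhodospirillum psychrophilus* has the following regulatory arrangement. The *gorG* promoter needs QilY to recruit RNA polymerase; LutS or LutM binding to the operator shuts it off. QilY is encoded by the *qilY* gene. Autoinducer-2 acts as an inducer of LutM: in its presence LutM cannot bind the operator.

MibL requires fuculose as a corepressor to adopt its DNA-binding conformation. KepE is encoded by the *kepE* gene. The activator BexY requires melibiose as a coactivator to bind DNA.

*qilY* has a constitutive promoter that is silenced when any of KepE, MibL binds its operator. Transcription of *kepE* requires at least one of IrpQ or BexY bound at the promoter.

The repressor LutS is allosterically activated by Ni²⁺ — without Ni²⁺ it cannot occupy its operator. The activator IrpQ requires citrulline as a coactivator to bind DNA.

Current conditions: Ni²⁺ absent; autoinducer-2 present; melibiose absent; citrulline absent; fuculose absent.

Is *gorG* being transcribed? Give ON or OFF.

Ni²⁺ is absent, so LutS is inactive.
Autoinducer-2 is present, so LutM is inactive.
Citrulline is absent, so IrpQ is inactive.
Melibiose is absent, so BexY is inactive.
No activator is available at the *kepE* promoter, so *kepE* is not transcribed.
So KepE is not produced.
Fuculose is absent, so MibL is inactive.
With no repressor bound, *qilY* is transcribed.
So QilY is produced and active.
No repressor is bound and QilY is active, so *gorG* is transcribed.

ON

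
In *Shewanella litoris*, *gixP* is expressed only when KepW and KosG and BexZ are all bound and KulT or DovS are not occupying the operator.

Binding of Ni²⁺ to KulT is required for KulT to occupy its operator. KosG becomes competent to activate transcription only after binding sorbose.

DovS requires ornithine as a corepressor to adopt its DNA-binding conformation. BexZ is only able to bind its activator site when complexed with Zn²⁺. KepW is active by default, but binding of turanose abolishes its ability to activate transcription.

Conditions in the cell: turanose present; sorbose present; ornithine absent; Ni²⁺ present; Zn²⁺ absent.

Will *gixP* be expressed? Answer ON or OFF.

Turanose is present, so KepW is inactive.
Sorbose is present, so KosG is active.
Ni²⁺ is present, so KulT is active.
Ornithine is absent, so DovS is inactive.
Zn²⁺ is absent, so BexZ is inactive.
With repressor KulT bound, *gixP* is not transcribed.

OFF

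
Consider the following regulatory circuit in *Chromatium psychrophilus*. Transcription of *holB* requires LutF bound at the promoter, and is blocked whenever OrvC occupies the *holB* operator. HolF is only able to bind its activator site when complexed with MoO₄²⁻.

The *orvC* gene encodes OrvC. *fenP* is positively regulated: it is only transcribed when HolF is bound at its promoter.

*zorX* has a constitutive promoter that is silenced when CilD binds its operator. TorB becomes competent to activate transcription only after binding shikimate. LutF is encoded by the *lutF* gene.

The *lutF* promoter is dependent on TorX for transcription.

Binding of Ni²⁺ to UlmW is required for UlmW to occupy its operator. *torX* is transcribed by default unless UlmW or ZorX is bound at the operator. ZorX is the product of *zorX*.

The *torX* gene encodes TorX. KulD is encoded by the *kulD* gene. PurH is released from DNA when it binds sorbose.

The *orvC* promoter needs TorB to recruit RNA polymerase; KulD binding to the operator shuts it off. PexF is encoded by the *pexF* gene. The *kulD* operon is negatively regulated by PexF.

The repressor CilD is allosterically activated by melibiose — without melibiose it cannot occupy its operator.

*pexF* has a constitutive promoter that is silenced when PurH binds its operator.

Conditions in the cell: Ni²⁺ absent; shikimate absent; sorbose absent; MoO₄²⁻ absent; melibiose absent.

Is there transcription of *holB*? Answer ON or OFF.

OFF

Shikimate is absent, so TorB is inactive.
Sorbose is absent, so PurH is active.
With repressor PurH bound, *pexF* is not transcribed.
So PexF is not produced.
With no repressor bound, *kulD* is transcribed.
So KulD is produced and active.
With repressor KulD bound, *orvC* is not transcribed.
So OrvC is not produced.
Ni²⁺ is absent, so UlmW is inactive.
Melibiose is absent, so CilD is inactive.
With no repressor bound, *zorX* is transcribed.
So ZorX is produced and active.
With repressor ZorX bound, *torX* is not transcribed.
So TorX is not produced.
Required activator TorX is absent, so *lutF* is not transcribed.
So LutF is not produced.
Required activator LutF is absent, so *holB* is not transcribed.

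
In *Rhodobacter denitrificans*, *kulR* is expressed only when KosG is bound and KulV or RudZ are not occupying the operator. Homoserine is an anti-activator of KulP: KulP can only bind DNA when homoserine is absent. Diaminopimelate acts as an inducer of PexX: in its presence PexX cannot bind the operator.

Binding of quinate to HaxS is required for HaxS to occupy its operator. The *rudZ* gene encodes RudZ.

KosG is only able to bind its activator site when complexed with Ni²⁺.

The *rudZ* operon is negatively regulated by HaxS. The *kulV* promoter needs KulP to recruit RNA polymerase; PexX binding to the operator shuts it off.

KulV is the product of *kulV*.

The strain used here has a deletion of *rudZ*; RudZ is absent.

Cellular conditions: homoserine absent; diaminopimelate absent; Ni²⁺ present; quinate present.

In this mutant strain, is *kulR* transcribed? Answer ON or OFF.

ON

Ni²⁺ is present, so KosG is active.
Diaminopimelate is absent, so PexX is active.
Homoserine is absent, so KulP is active.
With repressor PexX bound, *kulV* is not transcribed.
So KulV is not produced.
RudZ is non-functional in this strain, so it has no effect.
No repressor is bound and KosG is active, so *kulR* is transcribed.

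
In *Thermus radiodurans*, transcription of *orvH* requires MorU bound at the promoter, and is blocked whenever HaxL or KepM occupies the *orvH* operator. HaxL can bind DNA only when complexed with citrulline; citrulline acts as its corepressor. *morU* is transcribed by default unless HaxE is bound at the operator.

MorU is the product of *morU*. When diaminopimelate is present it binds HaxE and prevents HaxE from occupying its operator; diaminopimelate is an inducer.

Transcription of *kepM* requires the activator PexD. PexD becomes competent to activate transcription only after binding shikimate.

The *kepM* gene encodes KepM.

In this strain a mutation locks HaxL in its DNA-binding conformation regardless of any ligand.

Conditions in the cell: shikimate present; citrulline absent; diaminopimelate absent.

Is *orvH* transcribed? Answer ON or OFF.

HaxL is constitutively active in this strain.
Shikimate is present, so PexD is active.
No repressor is bound and PexD is active, so *kepM* is transcribed.
So KepM is produced and active.
Diaminopimelate is absent, so HaxE is active.
With repressor HaxE bound, *morU* is not transcribed.
So MorU is not produced.
With repressor HaxL bound, *orvH* is not transcribed.

OFF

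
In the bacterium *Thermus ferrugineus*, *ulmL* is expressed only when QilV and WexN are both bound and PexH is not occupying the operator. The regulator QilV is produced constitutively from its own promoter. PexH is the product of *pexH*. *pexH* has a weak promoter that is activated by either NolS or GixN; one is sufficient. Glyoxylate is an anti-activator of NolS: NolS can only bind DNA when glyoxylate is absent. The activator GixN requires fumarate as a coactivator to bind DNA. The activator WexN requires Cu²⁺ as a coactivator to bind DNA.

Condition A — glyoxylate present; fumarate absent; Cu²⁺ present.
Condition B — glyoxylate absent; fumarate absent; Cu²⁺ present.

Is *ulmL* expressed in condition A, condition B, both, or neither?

Condition A:
QilV is produced constitutively and is active.
Glyoxylate is present, so NolS is inactive.
Fumarate is absent, so GixN is inactive.
No activator is available at the *pexH* promoter, so *pexH* is not transcribed.
So PexH is not produced.
Cu²⁺ is present, so WexN is active.
No repressor is bound and QilV and WexN are active, so *ulmL* is transcribed.
→ *ulmL* is ON in A.
Condition B:
QilV is produced constitutively and is active.
Glyoxylate is absent, so NolS is active.
Fumarate is absent, so GixN is inactive.
Activator NolS is present, so *pexH* is transcribed.
So PexH is produced and active.
Cu²⁺ is present, so WexN is active.
With repressor PexH bound, *ulmL* is not transcribed.
→ *ulmL* is OFF in B.

A only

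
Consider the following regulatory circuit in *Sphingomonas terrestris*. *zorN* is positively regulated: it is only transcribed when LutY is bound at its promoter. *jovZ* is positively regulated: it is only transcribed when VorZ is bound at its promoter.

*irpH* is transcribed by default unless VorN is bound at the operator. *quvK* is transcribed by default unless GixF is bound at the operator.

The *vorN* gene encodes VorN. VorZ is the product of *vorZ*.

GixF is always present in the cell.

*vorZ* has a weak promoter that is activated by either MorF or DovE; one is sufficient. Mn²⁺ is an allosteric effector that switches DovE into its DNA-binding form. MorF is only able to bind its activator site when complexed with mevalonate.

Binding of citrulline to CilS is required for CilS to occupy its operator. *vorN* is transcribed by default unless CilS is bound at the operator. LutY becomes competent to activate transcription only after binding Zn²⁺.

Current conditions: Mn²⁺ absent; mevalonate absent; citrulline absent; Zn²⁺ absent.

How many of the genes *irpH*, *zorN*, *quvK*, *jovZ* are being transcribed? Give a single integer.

0

Citrulline is absent, so CilS is inactive.
With no repressor bound, *vorN* is transcribed.
So VorN is produced and active.
With repressor VorN bound, *irpH* is not transcribed.
→ *irpH* is OFF.
Zn²⁺ is absent, so LutY is inactive.
Required activator LutY is absent, so *zorN* is not transcribed.
→ *zorN* is OFF.
GixF is produced constitutively and is active.
With repressor GixF bound, *quvK* is not transcribed.
→ *quvK* is OFF.
Mevalonate is absent, so MorF is inactive.
Mn²⁺ is absent, so DovE is inactive.
No activator is available at the *vorZ* promoter, so *vorZ* is not transcribed.
So VorZ is not produced.
Required activator VorZ is absent, so *jovZ* is not transcribed.
→ *jovZ* is OFF.
0 of the 4 genes are transcribed.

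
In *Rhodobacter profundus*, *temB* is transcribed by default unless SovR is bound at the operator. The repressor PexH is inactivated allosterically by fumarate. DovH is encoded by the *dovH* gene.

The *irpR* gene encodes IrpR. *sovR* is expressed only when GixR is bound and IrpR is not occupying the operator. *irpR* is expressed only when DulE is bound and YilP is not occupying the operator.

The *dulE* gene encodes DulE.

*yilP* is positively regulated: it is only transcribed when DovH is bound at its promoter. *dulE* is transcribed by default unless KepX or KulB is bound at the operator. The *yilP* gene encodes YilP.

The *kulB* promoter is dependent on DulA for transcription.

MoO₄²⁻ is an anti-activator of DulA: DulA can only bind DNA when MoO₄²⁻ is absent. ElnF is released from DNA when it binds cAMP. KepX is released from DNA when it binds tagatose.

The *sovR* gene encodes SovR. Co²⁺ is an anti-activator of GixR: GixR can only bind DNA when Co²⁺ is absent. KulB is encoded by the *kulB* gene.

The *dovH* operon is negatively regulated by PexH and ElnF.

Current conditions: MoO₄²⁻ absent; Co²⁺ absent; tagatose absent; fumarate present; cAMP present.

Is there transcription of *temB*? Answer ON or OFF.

Fumarate is present, so PexH is inactive.
cAMP is present, so ElnF is inactive.
With no repressor bound, *dovH* is transcribed.
So DovH is produced and active.
No repressor is bound and DovH is active, so *yilP* is transcribed.
So YilP is produced and active.
Tagatose is absent, so KepX is active.
MoO₄²⁻ is absent, so DulA is active.
No repressor is bound and DulA is active, so *kulB* is transcribed.
So KulB is produced and active.
With repressor KepX bound, *dulE* is not transcribed.
So DulE is not produced.
With repressor YilP bound, *irpR* is not transcribed.
So IrpR is not produced.
Co²⁺ is absent, so GixR is active.
No repressor is bound and GixR is active, so *sovR* is transcribed.
So SovR is produced and active.
With repressor SovR bound, *temB* is not transcribed.

OFF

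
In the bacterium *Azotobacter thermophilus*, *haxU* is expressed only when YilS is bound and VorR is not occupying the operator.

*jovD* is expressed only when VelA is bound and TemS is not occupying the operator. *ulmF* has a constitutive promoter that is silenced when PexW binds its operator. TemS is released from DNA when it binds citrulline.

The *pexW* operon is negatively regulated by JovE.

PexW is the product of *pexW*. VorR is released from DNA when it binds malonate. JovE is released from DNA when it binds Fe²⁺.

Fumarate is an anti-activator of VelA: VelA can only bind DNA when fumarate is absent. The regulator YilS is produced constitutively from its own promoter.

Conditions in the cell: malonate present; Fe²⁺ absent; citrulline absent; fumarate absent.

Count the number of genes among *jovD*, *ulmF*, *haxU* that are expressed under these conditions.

2

Citrulline is absent, so TemS is active.
Fumarate is absent, so VelA is active.
With repressor TemS bound, *jovD* is not transcribed.
→ *jovD* is OFF.
Fe²⁺ is absent, so JovE is active.
With repressor JovE bound, *pexW* is not transcribed.
So PexW is not produced.
With no repressor bound, *ulmF* is transcribed.
→ *ulmF* is ON.
YilS is produced constitutively and is active.
Malonate is present, so VorR is inactive.
No repressor is bound and YilS is active, so *haxU* is transcribed.
→ *haxU* is ON.
2 of the 3 genes are transcribed.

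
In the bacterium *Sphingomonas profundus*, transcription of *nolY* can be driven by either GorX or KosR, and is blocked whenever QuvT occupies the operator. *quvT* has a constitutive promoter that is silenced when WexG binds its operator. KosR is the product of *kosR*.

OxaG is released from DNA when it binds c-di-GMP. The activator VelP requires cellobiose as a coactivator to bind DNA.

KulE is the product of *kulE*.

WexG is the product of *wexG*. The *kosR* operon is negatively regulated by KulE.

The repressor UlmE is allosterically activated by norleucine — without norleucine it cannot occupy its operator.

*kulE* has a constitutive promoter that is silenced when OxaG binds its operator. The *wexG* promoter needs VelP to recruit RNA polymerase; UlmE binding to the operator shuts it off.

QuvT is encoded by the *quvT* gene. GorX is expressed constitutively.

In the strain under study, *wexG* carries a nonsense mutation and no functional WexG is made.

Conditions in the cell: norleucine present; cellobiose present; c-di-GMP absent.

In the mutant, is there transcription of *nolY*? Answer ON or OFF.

OFF

GorX is produced constitutively and is active.
c-di-GMP is absent, so OxaG is active.
With repressor OxaG bound, *kulE* is not transcribed.
So KulE is not produced.
With no repressor bound, *kosR* is transcribed.
So KosR is produced and active.
WexG is non-functional in this strain, so it has no effect.
With no repressor bound, *quvT* is transcribed.
So QuvT is produced and active.
With repressor QuvT bound, *nolY* is not transcribed.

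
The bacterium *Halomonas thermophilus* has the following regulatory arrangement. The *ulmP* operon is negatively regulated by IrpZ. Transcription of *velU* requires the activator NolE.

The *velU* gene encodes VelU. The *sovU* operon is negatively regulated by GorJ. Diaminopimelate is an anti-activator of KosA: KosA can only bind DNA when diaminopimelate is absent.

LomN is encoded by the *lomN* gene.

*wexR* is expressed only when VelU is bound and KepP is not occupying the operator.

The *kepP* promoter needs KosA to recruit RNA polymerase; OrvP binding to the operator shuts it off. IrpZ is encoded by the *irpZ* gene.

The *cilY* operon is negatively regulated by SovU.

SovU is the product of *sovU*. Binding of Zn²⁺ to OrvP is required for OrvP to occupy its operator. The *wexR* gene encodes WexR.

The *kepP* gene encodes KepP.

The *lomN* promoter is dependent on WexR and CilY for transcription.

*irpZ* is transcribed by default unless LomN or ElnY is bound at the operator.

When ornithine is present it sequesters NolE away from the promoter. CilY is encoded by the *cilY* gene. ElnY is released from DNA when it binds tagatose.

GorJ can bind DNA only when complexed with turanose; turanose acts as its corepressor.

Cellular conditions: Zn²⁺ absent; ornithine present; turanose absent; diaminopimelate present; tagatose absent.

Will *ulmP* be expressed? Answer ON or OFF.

Diaminopimelate is present, so KosA is inactive.
Zn²⁺ is absent, so OrvP is inactive.
Required activator KosA is absent, so *kepP* is not transcribed.
So KepP is not produced.
Ornithine is present, so NolE is inactive.
Required activator NolE is absent, so *velU* is not transcribed.
So VelU is not produced.
Required activator VelU is absent, so *wexR* is not transcribed.
So WexR is not produced.
Turanose is absent, so GorJ is inactive.
With no repressor bound, *sovU* is transcribed.
So SovU is produced and active.
With repressor SovU bound, *cilY* is not transcribed.
So CilY is not produced.
Required activator WexR is absent, so *lomN* is not transcribed.
So LomN is not produced.
Tagatose is absent, so ElnY is active.
With repressor ElnY bound, *irpZ* is not transcribed.
So IrpZ is not produced.
With no repressor bound, *ulmP* is transcribed.

ON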